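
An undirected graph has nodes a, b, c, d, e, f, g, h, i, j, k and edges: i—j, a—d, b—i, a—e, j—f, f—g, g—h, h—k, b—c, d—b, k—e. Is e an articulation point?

No

Deleting e leaves 1 component (was 1) (its neighbors a, k remain connected to each other), so e is not a cut vertex.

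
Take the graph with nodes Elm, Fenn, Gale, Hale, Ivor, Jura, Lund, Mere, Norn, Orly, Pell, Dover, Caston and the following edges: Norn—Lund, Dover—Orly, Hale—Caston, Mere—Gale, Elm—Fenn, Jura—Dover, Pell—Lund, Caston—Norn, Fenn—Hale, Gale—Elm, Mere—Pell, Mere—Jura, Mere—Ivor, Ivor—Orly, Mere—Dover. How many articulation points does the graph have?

Removing Mere increases the component count from 1 to 2, so Mere is a cut vertex.
By contrast removing Pell leaves 1 component; it is not a cut vertex. No other vertex is a cut vertex either.

1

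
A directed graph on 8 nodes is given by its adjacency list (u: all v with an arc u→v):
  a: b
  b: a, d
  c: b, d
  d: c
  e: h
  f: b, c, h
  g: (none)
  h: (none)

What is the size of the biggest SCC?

4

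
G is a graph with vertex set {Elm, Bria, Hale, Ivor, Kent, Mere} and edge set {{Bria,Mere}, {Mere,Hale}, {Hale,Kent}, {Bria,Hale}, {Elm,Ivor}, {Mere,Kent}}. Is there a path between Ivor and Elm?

From Ivor we can reach Elm, Ivor, which includes Elm.

Yes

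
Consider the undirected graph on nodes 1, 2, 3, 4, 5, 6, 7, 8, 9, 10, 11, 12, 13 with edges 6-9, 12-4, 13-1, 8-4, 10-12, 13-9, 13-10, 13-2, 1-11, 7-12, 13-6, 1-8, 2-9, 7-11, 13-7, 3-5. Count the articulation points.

Removing 13 increases the component count from 2 to 3, so 13 is a cut vertex.
By contrast removing 5 leaves 2 components; it is not a cut vertex. No other vertex is a cut vertex either.

1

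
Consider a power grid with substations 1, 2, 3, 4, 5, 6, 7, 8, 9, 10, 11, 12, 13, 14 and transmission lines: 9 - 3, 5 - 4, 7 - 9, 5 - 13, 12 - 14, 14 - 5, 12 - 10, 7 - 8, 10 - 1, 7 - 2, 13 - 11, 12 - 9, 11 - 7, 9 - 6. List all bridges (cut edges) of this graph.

The edges on the cycle 12-14-5-13-11-7-9-12 are not bridges since each lies on that cycle.
But removing 4 - 5 disconnects 4 from 5; removing 9 - 6 disconnects 9 from 6; removing 2 - 7 disconnects 2 from 7; removing 8 - 7 disconnects 8 from 7 — these are bridges.
In total 7 edges are bridges.

1-10, 10-12, 2-7, 3-9, 4-5, 6-9, 7-8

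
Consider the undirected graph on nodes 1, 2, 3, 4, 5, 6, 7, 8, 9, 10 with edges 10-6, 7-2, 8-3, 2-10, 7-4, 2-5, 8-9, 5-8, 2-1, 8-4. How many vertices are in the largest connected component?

10

Starting from 1 we can reach 1, 2, 3, 4, 5, 6, 7, 8, 9, 10. That is one component of size 10.
The largest has 10 vertices.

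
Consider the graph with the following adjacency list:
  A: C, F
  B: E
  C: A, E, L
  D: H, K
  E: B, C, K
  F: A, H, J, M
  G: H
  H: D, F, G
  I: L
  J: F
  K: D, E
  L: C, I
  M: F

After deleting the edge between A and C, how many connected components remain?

1

A and C are still connected via A-F-H-D-K-E-C, so the component count stays at 1.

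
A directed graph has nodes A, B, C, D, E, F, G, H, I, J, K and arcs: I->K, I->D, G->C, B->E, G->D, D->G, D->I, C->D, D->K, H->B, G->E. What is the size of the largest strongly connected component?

4

{C, D, G, I} are all mutually reachable — one SCC of size 4.
{E} is an SCC by itself.
{F} is an SCC by itself.
{K} is an SCC by itself.
{A} is an SCC by itself.
(and 3 more singleton SCCs)
The largest has 4 vertices.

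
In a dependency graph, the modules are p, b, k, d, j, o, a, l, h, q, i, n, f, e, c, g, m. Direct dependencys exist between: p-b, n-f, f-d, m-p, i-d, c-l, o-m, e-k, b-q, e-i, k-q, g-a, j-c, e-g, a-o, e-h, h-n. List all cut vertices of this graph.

Removing c increases the component count from 2 to 3, so c is a cut vertex.
Removing e increases the component count from 2 to 3, so e is a cut vertex.
By contrast removing d leaves 2 components; it is not a cut vertex. No other vertex is a cut vertex either.

c, e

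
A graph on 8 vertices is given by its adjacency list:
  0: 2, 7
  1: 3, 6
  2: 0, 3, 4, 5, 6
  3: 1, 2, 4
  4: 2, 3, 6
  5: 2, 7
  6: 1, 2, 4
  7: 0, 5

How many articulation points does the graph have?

Removing 2 increases the component count from 1 to 2, so 2 is a cut vertex.
By contrast removing 7 leaves 1 component; it is not a cut vertex. No other vertex is a cut vertex either.

1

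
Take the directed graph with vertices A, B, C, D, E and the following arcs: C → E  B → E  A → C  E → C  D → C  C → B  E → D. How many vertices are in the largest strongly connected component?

4

{B, C, D, E} are all mutually reachable — one SCC of size 4.
{A} is an SCC by itself.
The largest has 4 vertices.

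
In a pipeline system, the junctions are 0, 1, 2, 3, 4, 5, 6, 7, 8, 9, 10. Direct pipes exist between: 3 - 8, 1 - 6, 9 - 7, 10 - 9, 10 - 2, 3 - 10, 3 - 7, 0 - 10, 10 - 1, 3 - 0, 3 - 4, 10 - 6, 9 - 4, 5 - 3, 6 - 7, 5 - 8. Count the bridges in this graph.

1

The edges on the cycle 10-1-6-10 are not bridges since each lies on that cycle.
But removing 2 - 10 disconnects 2 from 10 — this is a bridge.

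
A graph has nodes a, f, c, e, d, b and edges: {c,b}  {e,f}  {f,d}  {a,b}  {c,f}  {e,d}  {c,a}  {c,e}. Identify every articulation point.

Removing c increases the component count from 1 to 2, so c is a cut vertex.
By contrast removing e leaves 1 component; it is not a cut vertex. No other vertex is a cut vertex either.

c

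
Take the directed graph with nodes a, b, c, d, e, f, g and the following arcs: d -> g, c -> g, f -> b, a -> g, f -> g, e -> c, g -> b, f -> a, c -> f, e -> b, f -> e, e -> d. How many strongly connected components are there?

5

{c, e, f} are all mutually reachable — one SCC of size 3.
{b} is an SCC by itself.
{d} is an SCC by itself.
{g} is an SCC by itself.
{a} is an SCC by itself.
That gives 5 strongly connected components.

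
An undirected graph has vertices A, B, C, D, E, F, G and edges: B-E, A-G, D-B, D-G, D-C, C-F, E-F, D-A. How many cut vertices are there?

1

Removing D increases the component count from 1 to 2, so D is a cut vertex.
By contrast removing F leaves 1 component; it is not a cut vertex. No other vertex is a cut vertex either.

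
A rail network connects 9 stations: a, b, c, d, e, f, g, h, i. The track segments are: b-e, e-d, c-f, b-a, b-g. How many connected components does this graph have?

4

i is isolated — a component by itself.
h is isolated — a component by itself.
Starting from c we can reach c, f. That is one component of size 2.
Starting from a we can reach a, b, d, e, g. That is one component of size 5.
Total: 4 components.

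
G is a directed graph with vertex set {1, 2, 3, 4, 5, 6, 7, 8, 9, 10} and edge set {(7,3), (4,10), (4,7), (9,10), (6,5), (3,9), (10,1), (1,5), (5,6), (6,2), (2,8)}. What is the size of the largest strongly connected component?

{5, 6} are all mutually reachable — one SCC of size 2.
{1} is an SCC by itself.
{3} is an SCC by itself.
{10} is an SCC by itself.
{8} is an SCC by itself.
(and 4 more singleton SCCs)
The largest has 2 vertices.

2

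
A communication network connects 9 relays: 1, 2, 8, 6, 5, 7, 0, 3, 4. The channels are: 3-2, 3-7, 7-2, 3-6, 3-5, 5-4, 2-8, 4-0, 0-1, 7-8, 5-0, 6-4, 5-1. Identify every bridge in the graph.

none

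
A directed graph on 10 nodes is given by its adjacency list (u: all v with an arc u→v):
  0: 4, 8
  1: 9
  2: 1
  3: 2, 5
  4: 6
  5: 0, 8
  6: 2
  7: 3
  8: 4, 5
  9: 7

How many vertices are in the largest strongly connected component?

{0, 1, 2, 3, 4, 5, 6, 7, 8, 9} are all mutually reachable — one SCC of size 10.
The largest has 10 vertices.

10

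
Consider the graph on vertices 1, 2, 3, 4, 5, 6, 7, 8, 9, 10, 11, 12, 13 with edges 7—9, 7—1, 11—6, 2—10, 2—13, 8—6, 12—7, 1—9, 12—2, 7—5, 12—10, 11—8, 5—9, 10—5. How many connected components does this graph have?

4

4 is isolated — a component by itself.
3 is isolated — a component by itself.
Starting from 6 we can reach 6, 8, 11. That is one component of size 3.
Starting from 1 we can reach 1, 2, 5, 7, 9, 10, 12, 13. That is one component of size 8.
Total: 4 components.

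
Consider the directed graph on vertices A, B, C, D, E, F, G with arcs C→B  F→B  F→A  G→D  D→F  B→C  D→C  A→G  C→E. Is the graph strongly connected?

No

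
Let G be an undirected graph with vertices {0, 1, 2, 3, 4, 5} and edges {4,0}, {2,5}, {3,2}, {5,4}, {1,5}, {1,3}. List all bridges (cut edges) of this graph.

The edges on the cycle 1-3-2-5-1 are not bridges since each lies on that cycle.
But removing 5—4 disconnects 5 from 4; removing 4—0 disconnects 4 from 0 — these are bridges.

0-4, 4-5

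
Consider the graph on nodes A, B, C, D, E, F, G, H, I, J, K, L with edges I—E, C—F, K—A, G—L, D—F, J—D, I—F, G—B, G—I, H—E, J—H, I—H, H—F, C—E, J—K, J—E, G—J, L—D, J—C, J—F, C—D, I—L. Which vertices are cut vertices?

G, J, K

Removing G increases the component count from 1 to 2, so G is a cut vertex.
Removing J increases the component count from 1 to 2, so J is a cut vertex.
Removing K increases the component count from 1 to 2, so K is a cut vertex.
By contrast removing D leaves 1 component; it is not a cut vertex. No other vertex is a cut vertex either.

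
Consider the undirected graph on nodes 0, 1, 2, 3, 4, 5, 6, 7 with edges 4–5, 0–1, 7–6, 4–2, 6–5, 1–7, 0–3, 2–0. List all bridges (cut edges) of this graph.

The edges on the cycle 4-2-0-1-7-6-5-4 are not bridges since each lies on that cycle.
But removing 0–3 disconnects 0 from 3 — this is a bridge.

0-3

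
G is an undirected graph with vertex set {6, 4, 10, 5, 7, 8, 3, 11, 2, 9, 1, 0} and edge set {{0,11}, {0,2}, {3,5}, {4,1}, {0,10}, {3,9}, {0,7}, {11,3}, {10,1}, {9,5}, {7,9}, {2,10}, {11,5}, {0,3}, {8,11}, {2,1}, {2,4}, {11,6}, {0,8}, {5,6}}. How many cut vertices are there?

1

Removing 0 increases the component count from 1 to 2, so 0 is a cut vertex.
By contrast removing 1 leaves 1 component; it is not a cut vertex. No other vertex is a cut vertex either.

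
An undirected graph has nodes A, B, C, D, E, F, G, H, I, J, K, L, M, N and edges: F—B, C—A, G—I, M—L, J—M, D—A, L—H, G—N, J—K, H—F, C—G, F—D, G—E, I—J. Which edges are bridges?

B-F, E-G, G-N, J-K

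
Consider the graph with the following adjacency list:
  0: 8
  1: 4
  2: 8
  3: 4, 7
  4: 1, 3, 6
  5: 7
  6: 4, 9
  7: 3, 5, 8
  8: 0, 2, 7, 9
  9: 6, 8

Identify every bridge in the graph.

0-8, 1-4, 2-8, 5-7

The edges on the cycle 6-9-8-7-3-4-6 are not bridges since each lies on that cycle.
But removing 2-8 disconnects 2 from 8; removing 7-5 disconnects 7 from 5; removing 8-0 disconnects 8 from 0; removing 1-4 disconnects 1 from 4 — these are bridges.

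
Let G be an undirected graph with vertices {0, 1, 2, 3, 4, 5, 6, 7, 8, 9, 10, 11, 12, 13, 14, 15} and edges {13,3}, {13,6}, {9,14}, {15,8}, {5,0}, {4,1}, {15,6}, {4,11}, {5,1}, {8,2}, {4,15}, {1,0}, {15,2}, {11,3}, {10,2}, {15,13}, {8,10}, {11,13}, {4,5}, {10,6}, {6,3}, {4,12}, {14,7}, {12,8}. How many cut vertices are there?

Removing 4 increases the component count from 2 to 3, so 4 is a cut vertex.
Removing 14 increases the component count from 2 to 3, so 14 is a cut vertex.
By contrast removing 8 leaves 2 components; it is not a cut vertex. No other vertex is a cut vertex either.

2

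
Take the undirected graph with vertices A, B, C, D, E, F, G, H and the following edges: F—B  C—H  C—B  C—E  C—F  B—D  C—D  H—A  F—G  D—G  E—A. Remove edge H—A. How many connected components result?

H and A are still connected via H-C-E-A, so the component count stays at 1.

1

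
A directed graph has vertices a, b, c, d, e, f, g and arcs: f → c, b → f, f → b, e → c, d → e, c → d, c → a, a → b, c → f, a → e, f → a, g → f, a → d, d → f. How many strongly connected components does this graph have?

2

{a, b, c, d, e, f} are all mutually reachable — one SCC of size 6.
{g} is an SCC by itself.
That gives 2 strongly connected components.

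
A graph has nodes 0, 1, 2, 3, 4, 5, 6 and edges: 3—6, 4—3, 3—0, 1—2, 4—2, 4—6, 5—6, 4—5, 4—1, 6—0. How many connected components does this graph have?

Starting from 0 we can reach 0, 1, 2, 3, 4, 5, 6. That is one component of size 7.
Total: 1 component.

1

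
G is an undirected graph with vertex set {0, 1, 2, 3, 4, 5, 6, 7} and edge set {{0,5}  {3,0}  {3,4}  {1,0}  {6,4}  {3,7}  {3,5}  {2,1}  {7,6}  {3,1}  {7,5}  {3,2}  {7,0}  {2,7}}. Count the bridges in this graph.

0

The edges on the cycle 3-2-1-0-3 are not bridges since each lies on that cycle.
Every edge lies on some cycle, so there are no bridges.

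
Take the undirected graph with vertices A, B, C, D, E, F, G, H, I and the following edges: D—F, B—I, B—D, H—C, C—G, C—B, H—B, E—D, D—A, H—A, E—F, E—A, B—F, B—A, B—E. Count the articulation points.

2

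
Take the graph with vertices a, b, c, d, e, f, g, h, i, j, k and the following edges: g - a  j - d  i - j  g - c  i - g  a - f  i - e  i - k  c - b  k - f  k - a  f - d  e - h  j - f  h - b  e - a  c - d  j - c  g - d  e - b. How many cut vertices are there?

Removing j, for instance, still leaves 1 component. No single vertex removal increases the component count — the graph has no articulation points.

0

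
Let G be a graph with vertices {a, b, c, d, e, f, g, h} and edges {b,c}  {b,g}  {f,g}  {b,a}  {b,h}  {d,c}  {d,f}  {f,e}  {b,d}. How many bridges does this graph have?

3

The edges on the cycle b-d-f-g-b are not bridges since each lies on that cycle.
But removing b—h disconnects b from h; removing e—f disconnects e from f; removing a—b disconnects a from b — these are bridges.
That makes 3 bridges.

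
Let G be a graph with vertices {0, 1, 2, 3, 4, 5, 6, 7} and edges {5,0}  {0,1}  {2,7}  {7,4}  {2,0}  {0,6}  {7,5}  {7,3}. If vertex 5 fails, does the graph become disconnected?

No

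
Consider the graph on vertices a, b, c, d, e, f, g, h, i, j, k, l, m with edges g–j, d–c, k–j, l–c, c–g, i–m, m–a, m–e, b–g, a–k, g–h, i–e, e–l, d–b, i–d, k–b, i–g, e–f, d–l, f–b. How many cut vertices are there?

1

Removing g increases the component count from 1 to 2, so g is a cut vertex.
By contrast removing f leaves 1 component; it is not a cut vertex. No other vertex is a cut vertex either.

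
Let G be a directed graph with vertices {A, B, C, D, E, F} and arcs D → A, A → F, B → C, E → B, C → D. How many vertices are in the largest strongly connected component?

{A} is an SCC by itself.
{E} is an SCC by itself.
{F} is an SCC by itself.
{D} is an SCC by itself.
{C} is an SCC by itself.
(and 1 more singleton SCC)
The largest has 1 vertex.

1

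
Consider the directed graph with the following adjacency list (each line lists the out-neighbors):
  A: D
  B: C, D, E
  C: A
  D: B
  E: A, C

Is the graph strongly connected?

From A we can reach every vertex (A, B, C, D, E), and every vertex can reach A (A, B, C, D, E). So the whole graph is one strongly connected component.

Yes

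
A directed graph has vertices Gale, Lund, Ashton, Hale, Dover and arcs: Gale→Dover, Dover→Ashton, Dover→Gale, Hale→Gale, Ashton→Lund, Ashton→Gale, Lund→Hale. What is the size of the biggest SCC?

5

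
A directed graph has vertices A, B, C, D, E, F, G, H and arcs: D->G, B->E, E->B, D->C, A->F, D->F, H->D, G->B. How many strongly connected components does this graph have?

7

{B, E} are all mutually reachable — one SCC of size 2.
{H} is an SCC by itself.
{C} is an SCC by itself.
{F} is an SCC by itself.
{G} is an SCC by itself.
(and 2 more singleton SCCs)
That gives 7 strongly connected components.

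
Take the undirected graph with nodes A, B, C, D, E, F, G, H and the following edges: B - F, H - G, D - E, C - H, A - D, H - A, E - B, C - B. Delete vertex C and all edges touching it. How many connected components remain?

1

With C gone, the remaining components are: {A, B, D, E, F, G, H}.
That is 1 component.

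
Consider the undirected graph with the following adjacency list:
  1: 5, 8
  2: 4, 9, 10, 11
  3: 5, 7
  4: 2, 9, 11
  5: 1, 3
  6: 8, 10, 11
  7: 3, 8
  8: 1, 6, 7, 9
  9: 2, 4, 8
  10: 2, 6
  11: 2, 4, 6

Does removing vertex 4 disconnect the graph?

No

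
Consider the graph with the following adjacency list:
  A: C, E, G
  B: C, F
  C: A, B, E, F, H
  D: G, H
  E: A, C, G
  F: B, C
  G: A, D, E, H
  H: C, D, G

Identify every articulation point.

C

Removing C increases the component count from 1 to 2, so C is a cut vertex.
By contrast removing G leaves 1 component; it is not a cut vertex. No other vertex is a cut vertex either.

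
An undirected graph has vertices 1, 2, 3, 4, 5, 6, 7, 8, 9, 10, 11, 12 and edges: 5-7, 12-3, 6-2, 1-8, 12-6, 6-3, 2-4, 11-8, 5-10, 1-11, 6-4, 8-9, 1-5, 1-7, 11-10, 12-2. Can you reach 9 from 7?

Yes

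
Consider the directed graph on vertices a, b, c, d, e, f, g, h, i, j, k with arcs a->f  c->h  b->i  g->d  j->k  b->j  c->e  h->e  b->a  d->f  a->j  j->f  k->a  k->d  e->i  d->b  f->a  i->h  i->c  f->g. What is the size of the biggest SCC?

{a, b, d, f, g, j, k} are all mutually reachable — one SCC of size 7.
{c, e, h, i} are all mutually reachable — one SCC of size 4.
The largest has 7 vertices.

7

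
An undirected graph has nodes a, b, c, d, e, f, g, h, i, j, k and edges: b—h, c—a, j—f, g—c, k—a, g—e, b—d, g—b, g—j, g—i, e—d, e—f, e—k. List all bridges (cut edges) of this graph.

The edges on the cycle g-e-k-a-c-g are not bridges since each lies on that cycle.
But removing i—g disconnects i from g; removing b—h disconnects b from h — these are bridges.

b-h, g-i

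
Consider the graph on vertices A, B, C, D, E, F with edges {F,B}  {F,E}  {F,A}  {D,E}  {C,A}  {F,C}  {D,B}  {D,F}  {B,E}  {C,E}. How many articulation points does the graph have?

Removing E, for instance, still leaves 1 component. No single vertex removal increases the component count — the graph has no articulation points.

0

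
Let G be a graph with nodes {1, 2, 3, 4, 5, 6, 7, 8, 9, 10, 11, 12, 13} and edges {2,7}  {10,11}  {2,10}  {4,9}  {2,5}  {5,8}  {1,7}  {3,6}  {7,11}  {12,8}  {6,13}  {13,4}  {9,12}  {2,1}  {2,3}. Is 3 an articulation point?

Deleting 3 leaves 1 component (was 1) (its neighbors 2, 6 remain connected to each other), so 3 is not a cut vertex.

No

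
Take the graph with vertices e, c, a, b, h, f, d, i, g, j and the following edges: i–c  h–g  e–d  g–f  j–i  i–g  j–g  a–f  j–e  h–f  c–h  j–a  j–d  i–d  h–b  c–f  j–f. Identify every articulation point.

h

Removing h increases the component count from 1 to 2, so h is a cut vertex.
By contrast removing a leaves 1 component; it is not a cut vertex. No other vertex is a cut vertex either.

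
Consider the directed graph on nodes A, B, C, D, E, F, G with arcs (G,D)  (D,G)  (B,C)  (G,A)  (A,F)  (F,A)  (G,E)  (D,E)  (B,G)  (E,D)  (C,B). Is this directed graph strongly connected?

No

There is no directed path from F to B, so the graph is not strongly connected.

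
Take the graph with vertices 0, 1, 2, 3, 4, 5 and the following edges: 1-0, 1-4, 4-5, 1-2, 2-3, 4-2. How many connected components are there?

1

Starting from 0 we can reach 0, 1, 2, 3, 4, 5. That is one component of size 6.
Total: 1 component.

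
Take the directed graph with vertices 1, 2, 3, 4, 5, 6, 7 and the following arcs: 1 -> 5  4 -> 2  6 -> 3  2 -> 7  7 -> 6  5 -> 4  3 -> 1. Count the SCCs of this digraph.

{1, 2, 3, 4, 5, 6, 7} are all mutually reachable — one SCC of size 7.
That gives 1 strongly connected component.

1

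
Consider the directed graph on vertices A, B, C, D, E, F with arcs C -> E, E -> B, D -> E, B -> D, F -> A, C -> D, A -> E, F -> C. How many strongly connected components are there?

4

{B, D, E} are all mutually reachable — one SCC of size 3.
{A} is an SCC by itself.
{F} is an SCC by itself.
{C} is an SCC by itself.
That gives 4 strongly connected components.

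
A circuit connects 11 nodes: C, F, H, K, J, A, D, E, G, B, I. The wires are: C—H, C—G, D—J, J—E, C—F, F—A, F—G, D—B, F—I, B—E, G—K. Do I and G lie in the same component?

Yes

From I we can reach A, C, F, G, H, I, K, which includes G.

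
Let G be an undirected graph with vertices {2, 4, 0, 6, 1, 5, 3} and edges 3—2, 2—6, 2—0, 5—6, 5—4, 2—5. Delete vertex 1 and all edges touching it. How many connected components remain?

1

With 1 gone, the remaining components are: {0, 2, 3, 4, 5, 6}.
That is 1 component.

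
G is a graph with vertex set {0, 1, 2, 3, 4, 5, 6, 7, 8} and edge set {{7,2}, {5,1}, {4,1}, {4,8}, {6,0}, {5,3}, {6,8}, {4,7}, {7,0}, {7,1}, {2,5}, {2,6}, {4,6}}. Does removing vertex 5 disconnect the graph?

Yes

Deleting 5 raises the number of components from 1 to 2, so 5 is a cut vertex.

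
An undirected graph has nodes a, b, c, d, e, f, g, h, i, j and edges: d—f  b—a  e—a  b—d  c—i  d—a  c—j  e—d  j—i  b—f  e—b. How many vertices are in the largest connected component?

g is isolated — a component by itself.
h is isolated — a component by itself.
Starting from c we can reach c, i, j. That is one component of size 3.
Starting from a we can reach a, b, d, e, f. That is one component of size 5.
The largest has 5 vertices.

5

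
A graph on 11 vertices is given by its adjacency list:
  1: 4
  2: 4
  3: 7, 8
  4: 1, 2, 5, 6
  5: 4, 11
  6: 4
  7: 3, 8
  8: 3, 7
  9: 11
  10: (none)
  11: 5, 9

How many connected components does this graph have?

3

10 is isolated — a component by itself.
Starting from 3 we can reach 3, 7, 8. That is one component of size 3.
Starting from 1 we can reach 1, 2, 4, 5, 6, 9, 11. That is one component of size 7.
Total: 3 components.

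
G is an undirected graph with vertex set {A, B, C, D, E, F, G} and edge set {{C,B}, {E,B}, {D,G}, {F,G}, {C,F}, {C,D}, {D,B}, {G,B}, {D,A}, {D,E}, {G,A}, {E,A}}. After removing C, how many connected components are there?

With C gone, the remaining components are: {A, B, D, E, F, G}.
That is 1 component.

1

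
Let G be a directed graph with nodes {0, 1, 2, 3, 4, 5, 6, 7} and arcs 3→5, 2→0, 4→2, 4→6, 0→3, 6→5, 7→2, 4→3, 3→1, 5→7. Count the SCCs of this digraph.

{0, 2, 3, 5, 7} are all mutually reachable — one SCC of size 5.
{4} is an SCC by itself.
{6} is an SCC by itself.
{1} is an SCC by itself.
That gives 4 strongly connected components.

4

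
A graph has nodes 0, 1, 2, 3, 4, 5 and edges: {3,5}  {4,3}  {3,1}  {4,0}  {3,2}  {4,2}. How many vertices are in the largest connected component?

6

Starting from 0 we can reach 0, 1, 2, 3, 4, 5. That is one component of size 6.
The largest has 6 vertices.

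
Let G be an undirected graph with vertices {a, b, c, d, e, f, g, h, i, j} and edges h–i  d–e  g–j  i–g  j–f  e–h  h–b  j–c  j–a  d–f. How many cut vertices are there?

Removing h increases the component count from 1 to 2, so h is a cut vertex.
Removing j increases the component count from 1 to 3, so j is a cut vertex.
By contrast removing b leaves 1 component; it is not a cut vertex. No other vertex is a cut vertex either.

2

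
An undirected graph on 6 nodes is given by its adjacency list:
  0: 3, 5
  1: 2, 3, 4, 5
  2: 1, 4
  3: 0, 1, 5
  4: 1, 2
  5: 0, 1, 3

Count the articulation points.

1

Removing 1 increases the component count from 1 to 2, so 1 is a cut vertex.
By contrast removing 4 leaves 1 component; it is not a cut vertex. No other vertex is a cut vertex either.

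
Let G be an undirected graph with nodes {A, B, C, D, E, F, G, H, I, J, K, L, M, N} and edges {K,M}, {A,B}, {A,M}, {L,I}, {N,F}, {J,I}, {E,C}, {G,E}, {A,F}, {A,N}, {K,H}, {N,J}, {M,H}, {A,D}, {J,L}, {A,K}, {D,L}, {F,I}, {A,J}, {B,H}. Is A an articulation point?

Yes

Deleting A raises the number of components from 2 to 3, so A is a cut vertex.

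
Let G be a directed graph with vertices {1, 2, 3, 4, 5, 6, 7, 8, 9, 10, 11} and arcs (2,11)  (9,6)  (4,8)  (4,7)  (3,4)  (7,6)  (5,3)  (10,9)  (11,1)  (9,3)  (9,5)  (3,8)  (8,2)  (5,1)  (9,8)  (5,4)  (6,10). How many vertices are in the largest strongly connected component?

{3, 4, 5, 6, 7, 9, 10} are all mutually reachable — one SCC of size 7.
{8} is an SCC by itself.
{11} is an SCC by itself.
{1} is an SCC by itself.
{2} is an SCC by itself.
The largest has 7 vertices.

7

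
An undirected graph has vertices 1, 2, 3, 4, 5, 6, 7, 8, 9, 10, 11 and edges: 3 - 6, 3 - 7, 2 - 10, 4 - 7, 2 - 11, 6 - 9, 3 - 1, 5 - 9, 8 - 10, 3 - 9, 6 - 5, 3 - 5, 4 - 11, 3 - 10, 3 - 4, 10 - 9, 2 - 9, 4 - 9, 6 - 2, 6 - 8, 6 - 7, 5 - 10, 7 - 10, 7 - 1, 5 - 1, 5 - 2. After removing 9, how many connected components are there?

1

With 9 gone, the remaining components are: {1, 2, 3, 4, 5, 6, 7, 8, 10, 11}.
That is 1 component.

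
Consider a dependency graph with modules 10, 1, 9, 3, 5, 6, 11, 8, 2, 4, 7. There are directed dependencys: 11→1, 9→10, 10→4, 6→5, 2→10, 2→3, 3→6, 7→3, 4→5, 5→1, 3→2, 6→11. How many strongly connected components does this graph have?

10

{2, 3} are all mutually reachable — one SCC of size 2.
{9} is an SCC by itself.
{4} is an SCC by itself.
{6} is an SCC by itself.
{10} is an SCC by itself.
(and 5 more singleton SCCs)
That gives 10 strongly connected components.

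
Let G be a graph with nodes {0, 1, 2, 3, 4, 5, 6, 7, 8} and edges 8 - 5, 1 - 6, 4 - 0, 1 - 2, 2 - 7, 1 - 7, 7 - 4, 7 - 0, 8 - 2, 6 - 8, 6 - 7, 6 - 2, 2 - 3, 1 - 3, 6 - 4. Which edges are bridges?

5-8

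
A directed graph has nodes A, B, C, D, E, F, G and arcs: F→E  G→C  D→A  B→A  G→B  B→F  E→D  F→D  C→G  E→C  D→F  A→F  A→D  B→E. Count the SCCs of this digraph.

{A, B, C, D, E, F, G} are all mutually reachable — one SCC of size 7.
That gives 1 strongly connected component.

1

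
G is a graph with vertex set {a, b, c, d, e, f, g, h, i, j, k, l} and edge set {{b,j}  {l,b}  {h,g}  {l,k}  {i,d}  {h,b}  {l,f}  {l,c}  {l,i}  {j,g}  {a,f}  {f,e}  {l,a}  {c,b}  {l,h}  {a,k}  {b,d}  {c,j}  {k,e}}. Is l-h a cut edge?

After removing l-h, the path l-b-h still connects them, so the edge is not a bridge.

No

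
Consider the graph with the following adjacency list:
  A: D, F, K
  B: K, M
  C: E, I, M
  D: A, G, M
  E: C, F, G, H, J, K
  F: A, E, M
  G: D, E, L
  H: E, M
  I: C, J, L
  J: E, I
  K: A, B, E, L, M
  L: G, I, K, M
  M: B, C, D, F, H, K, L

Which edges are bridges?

The edges on the cycle K-B-M-K are not bridges since each lies on that cycle.
Every edge lies on some cycle, so there are no bridges.

none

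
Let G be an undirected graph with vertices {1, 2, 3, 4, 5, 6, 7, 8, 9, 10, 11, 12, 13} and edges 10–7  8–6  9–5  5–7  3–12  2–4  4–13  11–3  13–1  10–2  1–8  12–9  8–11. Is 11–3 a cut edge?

After removing 11–3, the path 11-8-1-13-4-2-10-7-5-9-12-3 still connects them, so the edge is not a bridge.

No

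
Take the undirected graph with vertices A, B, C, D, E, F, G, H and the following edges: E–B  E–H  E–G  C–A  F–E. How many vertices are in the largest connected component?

D is isolated — a component by itself.
Starting from A we can reach A, C. That is one component of size 2.
Starting from B we can reach B, E, F, G, H. That is one component of size 5.
The largest has 5 vertices.

5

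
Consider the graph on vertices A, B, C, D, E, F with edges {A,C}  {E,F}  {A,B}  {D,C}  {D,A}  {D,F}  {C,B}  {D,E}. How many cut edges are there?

0

The edges on the cycle D-E-F-D are not bridges since each lies on that cycle.
Every edge lies on some cycle, so there are no bridges.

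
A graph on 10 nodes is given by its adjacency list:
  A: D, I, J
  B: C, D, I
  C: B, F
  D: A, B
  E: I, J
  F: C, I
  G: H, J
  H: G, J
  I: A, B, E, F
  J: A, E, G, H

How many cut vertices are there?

Removing J increases the component count from 1 to 2, so J is a cut vertex.
By contrast removing B leaves 1 component; it is not a cut vertex. No other vertex is a cut vertex either.

1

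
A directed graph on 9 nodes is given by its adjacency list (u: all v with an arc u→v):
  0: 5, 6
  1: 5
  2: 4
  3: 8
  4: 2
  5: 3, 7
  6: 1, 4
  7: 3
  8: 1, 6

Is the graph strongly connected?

There is no directed path from 7 to 0, so the graph is not strongly connected.

No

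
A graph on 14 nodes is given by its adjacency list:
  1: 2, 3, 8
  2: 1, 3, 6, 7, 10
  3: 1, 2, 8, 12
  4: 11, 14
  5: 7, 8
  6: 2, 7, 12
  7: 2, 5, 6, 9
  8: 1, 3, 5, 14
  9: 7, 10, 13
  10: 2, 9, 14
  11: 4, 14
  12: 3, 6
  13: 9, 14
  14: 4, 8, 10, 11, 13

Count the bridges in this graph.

The edges on the cycle 14-11-4-14 are not bridges since each lies on that cycle.
Every edge lies on some cycle, so there are no bridges.

0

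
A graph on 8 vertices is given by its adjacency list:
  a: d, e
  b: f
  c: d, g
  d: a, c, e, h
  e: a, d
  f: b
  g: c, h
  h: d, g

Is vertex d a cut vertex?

Yes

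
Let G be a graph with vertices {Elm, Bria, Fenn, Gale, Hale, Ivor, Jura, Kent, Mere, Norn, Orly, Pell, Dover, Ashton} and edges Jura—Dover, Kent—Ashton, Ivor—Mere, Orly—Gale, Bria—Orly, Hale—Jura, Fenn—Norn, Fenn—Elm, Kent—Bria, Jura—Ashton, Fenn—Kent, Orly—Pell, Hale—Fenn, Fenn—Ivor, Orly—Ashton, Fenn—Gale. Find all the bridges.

Dover-Jura, Elm-Fenn, Fenn-Ivor, Fenn-Norn, Ivor-Mere, Orly-Pell

The edges on the cycle Fenn-Kent-Bria-Orly-Gale-Fenn are not bridges since each lies on that cycle.
But removing Orly—Pell disconnects Orly from Pell; removing Norn—Fenn disconnects Norn from Fenn; removing Dover—Jura disconnects Dover from Jura; removing Ivor—Fenn disconnects Ivor from Fenn — these are bridges.
In total 6 edges are bridges.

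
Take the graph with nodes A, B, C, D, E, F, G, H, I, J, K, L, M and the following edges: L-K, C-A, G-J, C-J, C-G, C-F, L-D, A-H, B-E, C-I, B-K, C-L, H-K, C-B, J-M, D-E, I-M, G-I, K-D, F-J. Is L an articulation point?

Deleting L leaves 1 component (was 1) (its neighbors C, D, K remain connected to each other), so L is not a cut vertex.

No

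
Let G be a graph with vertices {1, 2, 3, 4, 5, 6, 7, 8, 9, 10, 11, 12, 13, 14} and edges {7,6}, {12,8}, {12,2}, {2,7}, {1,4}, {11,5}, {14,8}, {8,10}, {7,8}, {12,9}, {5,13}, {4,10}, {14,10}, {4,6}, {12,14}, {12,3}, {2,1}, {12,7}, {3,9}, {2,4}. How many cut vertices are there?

Removing 5 increases the component count from 2 to 3, so 5 is a cut vertex.
Removing 12 increases the component count from 2 to 3, so 12 is a cut vertex.
By contrast removing 6 leaves 2 components; it is not a cut vertex. No other vertex is a cut vertex either.

2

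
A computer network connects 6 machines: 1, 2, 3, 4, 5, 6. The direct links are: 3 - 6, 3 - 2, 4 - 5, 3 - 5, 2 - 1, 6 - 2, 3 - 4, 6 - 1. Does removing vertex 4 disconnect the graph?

No

Deleting 4 leaves 1 component (was 1) (its neighbors 3, 5 remain connected to each other), so 4 is not a cut vertex.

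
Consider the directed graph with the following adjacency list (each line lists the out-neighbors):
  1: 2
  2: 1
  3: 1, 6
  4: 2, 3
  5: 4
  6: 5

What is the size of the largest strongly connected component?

4

{3, 4, 5, 6} are all mutually reachable — one SCC of size 4.
{1, 2} are all mutually reachable — one SCC of size 2.
The largest has 4 vertices.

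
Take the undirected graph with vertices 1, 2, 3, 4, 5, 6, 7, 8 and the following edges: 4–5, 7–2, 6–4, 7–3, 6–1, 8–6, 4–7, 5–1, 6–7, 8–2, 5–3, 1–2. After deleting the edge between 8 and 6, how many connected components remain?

8 and 6 are still connected via 8-2-1-6, so the component count stays at 1.

1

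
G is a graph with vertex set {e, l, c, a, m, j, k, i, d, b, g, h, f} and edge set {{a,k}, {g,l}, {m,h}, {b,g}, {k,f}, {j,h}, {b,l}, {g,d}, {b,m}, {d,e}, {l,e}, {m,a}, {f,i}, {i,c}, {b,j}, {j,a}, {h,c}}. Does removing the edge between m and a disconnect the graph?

After removing m—a, the path m-b-j-a still connects them, so the edge is not a bridge.

No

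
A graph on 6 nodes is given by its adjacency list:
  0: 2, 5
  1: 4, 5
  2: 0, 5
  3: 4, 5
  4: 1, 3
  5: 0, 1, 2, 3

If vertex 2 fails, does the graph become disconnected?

Deleting 2 leaves 1 component (was 1) (its neighbors 0, 5 remain connected to each other), so 2 is not a cut vertex.

No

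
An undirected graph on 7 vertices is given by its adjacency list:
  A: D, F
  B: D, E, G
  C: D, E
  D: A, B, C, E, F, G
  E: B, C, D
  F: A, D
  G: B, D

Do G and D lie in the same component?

From G we can reach A, B, C, D, E, F, G, which includes D.

Yes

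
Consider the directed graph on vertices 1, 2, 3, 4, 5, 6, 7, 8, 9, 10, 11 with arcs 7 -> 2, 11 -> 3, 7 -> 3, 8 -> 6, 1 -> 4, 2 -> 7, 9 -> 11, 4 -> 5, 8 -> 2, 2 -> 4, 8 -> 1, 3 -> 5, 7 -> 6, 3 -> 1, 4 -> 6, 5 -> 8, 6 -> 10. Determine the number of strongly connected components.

{1, 2, 3, 4, 5, 7, 8} are all mutually reachable — one SCC of size 7.
{6} is an SCC by itself.
{11} is an SCC by itself.
{10} is an SCC by itself.
{9} is an SCC by itself.
That gives 5 strongly connected components.

5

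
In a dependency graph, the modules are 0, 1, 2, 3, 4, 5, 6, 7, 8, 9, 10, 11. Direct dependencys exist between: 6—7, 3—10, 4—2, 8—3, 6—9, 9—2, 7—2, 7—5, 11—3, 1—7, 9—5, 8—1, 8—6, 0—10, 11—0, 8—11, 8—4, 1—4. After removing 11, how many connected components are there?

1

With 11 gone, the remaining components are: {0, 1, 2, 3, 4, 5, 6, 7, 8, 9, 10}.
That is 1 component.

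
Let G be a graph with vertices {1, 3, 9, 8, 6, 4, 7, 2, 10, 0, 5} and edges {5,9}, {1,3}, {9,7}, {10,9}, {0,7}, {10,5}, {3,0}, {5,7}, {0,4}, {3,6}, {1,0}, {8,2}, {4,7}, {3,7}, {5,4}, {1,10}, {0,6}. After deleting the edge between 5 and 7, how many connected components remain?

2

5 and 7 are still connected via 5-9-7, so the component count stays at 2.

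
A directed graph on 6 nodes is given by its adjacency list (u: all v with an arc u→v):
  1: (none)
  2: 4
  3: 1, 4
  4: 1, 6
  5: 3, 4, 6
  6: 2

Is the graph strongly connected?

No

There is no directed path from 6 to 5, so the graph is not strongly connected.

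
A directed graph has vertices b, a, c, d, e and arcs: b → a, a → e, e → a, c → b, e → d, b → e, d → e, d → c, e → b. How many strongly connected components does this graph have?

1

{a, b, c, d, e} are all mutually reachable — one SCC of size 5.
That gives 1 strongly connected component.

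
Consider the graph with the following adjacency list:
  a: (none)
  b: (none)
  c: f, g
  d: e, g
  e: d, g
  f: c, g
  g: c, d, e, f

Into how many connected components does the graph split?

3

a is isolated — a component by itself.
b is isolated — a component by itself.
Starting from c we can reach c, d, e, f, g. That is one component of size 5.
Total: 3 components.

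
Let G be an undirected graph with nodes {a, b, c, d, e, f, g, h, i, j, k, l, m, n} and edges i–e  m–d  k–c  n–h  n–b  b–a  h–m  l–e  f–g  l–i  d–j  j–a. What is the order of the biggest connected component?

Starting from c we can reach c, k. That is one component of size 2.
Starting from f we can reach f, g. That is one component of size 2.
Starting from e we can reach e, i, l. That is one component of size 3.
Starting from a we can reach a, b, d, h, j, m, n. That is one component of size 7.
The largest has 7 vertices.

7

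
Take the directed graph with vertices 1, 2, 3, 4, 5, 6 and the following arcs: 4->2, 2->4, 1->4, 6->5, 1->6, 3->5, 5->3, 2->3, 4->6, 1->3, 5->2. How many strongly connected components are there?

2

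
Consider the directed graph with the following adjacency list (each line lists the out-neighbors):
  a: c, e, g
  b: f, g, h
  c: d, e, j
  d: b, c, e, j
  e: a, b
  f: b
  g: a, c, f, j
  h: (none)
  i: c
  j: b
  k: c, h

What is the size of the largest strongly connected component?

8

{a, b, c, d, e, f, g, j} are all mutually reachable — one SCC of size 8.
{i} is an SCC by itself.
{k} is an SCC by itself.
{h} is an SCC by itself.
The largest has 8 vertices.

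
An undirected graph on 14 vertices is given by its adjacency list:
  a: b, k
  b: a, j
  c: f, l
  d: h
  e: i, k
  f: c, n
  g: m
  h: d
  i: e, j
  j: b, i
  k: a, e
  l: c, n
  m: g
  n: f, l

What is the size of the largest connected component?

Starting from d we can reach d, h. That is one component of size 2.
Starting from g we can reach g, m. That is one component of size 2.
Starting from c we can reach c, f, l, n. That is one component of size 4.
Starting from a we can reach a, b, e, i, j, k. That is one component of size 6.
The largest has 6 vertices.

6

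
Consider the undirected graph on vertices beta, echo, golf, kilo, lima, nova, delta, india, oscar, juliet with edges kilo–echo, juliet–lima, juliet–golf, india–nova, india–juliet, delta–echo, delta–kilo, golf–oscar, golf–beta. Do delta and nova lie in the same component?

The component containing delta is {echo, kilo, delta}, and nova is not in it.

No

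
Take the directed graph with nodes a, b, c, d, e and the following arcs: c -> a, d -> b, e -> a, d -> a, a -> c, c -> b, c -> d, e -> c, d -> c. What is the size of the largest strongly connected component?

3

{a, c, d} are all mutually reachable — one SCC of size 3.
{b} is an SCC by itself.
{e} is an SCC by itself.
The largest has 3 vertices.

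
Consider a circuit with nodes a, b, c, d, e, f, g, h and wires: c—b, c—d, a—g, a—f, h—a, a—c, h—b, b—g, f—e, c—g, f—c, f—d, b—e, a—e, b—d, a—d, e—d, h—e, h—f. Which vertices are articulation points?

none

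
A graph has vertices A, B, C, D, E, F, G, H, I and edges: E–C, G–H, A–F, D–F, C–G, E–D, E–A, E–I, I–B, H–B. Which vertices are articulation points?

Removing E increases the component count from 1 to 2, so E is a cut vertex.
By contrast removing D leaves 1 component; it is not a cut vertex. No other vertex is a cut vertex either.

E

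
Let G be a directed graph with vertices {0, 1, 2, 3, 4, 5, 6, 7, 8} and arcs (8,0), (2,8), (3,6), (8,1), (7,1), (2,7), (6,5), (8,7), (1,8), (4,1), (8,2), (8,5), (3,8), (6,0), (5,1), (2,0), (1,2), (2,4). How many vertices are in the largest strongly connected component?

{1, 2, 4, 5, 7, 8} are all mutually reachable — one SCC of size 6.
{0} is an SCC by itself.
{6} is an SCC by itself.
{3} is an SCC by itself.
The largest has 6 vertices.

6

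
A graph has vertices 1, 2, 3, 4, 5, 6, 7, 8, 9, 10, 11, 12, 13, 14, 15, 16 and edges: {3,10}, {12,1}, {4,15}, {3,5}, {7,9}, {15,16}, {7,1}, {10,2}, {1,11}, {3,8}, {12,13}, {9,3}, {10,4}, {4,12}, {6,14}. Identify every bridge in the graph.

1-11, 10-2, 12-13, 14-6, 15-16, 15-4, 3-5, 3-8

The edges on the cycle 7-9-3-10-4-12-1-7 are not bridges since each lies on that cycle.
But removing 3-8 disconnects 3 from 8; removing 15-16 disconnects 15 from 16; removing 10-2 disconnects 10 from 2; removing 13-12 disconnects 13 from 12 — these are bridges.
In total 8 edges are bridges.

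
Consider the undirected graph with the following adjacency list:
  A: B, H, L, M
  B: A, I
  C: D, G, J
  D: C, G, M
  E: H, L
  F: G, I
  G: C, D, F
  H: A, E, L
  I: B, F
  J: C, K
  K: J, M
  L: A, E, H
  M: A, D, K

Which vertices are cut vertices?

A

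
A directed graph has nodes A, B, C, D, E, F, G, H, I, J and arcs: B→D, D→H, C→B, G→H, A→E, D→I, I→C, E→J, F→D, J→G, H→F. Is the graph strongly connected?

No

There is no directed path from E to A, so the graph is not strongly connected.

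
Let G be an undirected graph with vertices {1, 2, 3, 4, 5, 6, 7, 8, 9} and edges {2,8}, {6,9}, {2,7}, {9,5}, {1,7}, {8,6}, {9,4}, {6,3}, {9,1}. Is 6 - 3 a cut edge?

Yes

Removing 6 - 3 leaves no path between 6 and 3: the component count goes from 1 to 2. So it is a bridge.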